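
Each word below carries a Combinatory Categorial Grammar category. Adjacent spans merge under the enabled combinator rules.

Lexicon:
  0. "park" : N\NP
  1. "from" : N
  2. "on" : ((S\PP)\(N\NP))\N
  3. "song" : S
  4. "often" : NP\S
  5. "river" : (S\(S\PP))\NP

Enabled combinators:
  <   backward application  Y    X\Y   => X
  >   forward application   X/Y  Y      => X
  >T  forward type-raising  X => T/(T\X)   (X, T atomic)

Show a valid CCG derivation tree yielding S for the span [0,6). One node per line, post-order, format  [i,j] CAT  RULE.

[0,6] S   <
  [0,3] S\PP   <
    [0,1] "park" : N\NP
    [1,3] (S\PP)\(N\NP)   <
      [1,2] "from" : N
      [2,3] "on" : ((S\PP)\(N\NP))\N
  [3,6] S\(S\PP)   <
    [3,5] NP   >
      [3,4] NP/(NP\S)   >T
        [3,4] "song" : S
      [4,5] "often" : NP\S
    [5,6] "river" : (S\(S\PP))\NP

[0,1] N\NP  lex  "park"
[1,2] N  lex  "from"
[2,3] ((S\PP)\(N\NP))\N  lex  "on"
[1,3] (S\PP)\(N\NP)  <  k=2
[0,3] S\PP  <  k=1
[3,4] S  lex  "song"
[3,4] NP/(NP\S)  >T
[4,5] NP\S  lex  "often"
[3,5] NP  >  k=4
[5,6] (S\(S\PP))\NP  lex  "river"
[3,6] S\(S\PP)  <  k=5
[0,6] S  <  k=3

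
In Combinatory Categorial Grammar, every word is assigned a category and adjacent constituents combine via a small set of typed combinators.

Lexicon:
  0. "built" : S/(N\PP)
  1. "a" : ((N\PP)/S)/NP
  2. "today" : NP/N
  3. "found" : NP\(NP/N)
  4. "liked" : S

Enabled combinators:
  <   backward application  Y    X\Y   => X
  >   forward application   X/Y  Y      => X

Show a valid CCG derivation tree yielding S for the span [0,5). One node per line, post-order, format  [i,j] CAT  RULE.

[0,5] S   >
  [0,1] "built" : S/(N\PP)
  [1,5] N\PP   >
    [1,4] (N\PP)/S   >
      [1,2] "a" : ((N\PP)/S)/NP
      [2,4] NP   <
        [2,3] "today" : NP/N
        [3,4] "found" : NP\(NP/N)
    [4,5] "liked" : S

[0,1] S/(N\PP)  lex  "built"
[1,2] ((N\PP)/S)/NP  lex  "a"
[2,3] NP/N  lex  "today"
[3,4] NP\(NP/N)  lex  "found"
[2,4] NP  <  k=3
[1,4] (N\PP)/S  >  k=2
[4,5] S  lex  "liked"
[1,5] N\PP  >  k=4
[0,5] S  >  k=1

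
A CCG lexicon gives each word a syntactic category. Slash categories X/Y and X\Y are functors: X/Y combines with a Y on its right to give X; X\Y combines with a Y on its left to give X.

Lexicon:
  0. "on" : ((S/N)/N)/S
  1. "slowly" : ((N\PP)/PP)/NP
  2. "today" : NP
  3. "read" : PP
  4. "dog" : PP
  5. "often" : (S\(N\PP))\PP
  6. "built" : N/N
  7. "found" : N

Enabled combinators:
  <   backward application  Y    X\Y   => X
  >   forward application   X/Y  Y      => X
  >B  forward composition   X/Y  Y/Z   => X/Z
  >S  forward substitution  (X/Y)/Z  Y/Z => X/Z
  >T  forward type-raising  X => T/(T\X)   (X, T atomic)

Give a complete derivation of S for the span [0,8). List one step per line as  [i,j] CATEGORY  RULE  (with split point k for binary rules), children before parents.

[0,8] S   >
  [0,7] S/N   >S
    [0,6] (S/N)/N   >
      [0,1] "on" : ((S/N)/N)/S
      [1,6] S   <
        [1,4] N\PP   >
          [1,3] (N\PP)/PP   >
            [1,2] "slowly" : ((N\PP)/PP)/NP
            [2,3] "today" : NP
          [3,4] "read" : PP
        [4,6] S\(N\PP)   <
          [4,5] "dog" : PP
          [5,6] "often" : (S\(N\PP))\PP
    [6,7] "built" : N/N
  [7,8] "found" : N

[0,1] ((S/N)/N)/S  lex  "on"
[1,2] ((N\PP)/PP)/NP  lex  "slowly"
[2,3] NP  lex  "today"
[1,3] (N\PP)/PP  >  k=2
[3,4] PP  lex  "read"
[1,4] N\PP  >  k=3
[4,5] PP  lex  "dog"
[5,6] (S\(N\PP))\PP  lex  "often"
[4,6] S\(N\PP)  <  k=5
[1,6] S  <  k=4
[0,6] (S/N)/N  >  k=1
[6,7] N/N  lex  "built"
[0,7] S/N  >S  k=6
[7,8] N  lex  "found"
[0,8] S  >  k=7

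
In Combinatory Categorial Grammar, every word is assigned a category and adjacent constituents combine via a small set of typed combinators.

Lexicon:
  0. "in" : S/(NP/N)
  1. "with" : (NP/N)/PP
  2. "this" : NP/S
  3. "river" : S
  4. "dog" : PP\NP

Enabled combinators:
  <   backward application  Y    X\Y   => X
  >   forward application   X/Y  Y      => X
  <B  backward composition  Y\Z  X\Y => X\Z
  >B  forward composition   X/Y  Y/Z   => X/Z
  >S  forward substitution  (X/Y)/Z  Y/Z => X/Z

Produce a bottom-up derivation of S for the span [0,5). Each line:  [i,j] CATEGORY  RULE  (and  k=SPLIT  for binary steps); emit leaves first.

[0,5] S   >
  [0,2] S/PP   >B
    [0,1] "in" : S/(NP/N)
    [1,2] "with" : (NP/N)/PP
  [2,5] PP   <
    [2,4] NP   >
      [2,3] "this" : NP/S
      [3,4] "river" : S
    [4,5] "dog" : PP\NP

[0,1] S/(NP/N)  lex  "in"
[1,2] (NP/N)/PP  lex  "with"
[0,2] S/PP  >B  k=1
[2,3] NP/S  lex  "this"
[3,4] S  lex  "river"
[2,4] NP  >  k=3
[4,5] PP\NP  lex  "dog"
[2,5] PP  <  k=4
[0,5] S  >  k=2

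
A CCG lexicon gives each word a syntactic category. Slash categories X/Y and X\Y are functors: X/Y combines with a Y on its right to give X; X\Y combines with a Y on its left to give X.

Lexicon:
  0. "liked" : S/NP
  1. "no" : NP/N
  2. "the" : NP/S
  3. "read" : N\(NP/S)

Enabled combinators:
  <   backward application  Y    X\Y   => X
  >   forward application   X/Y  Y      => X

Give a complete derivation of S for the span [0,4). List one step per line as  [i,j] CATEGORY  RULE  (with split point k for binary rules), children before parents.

[0,4] S   >
  [0,1] "liked" : S/NP
  [1,4] NP   >
    [1,2] "no" : NP/N
    [2,4] N   <
      [2,3] "the" : NP/S
      [3,4] "read" : N\(NP/S)

[0,1] S/NP  lex  "liked"
[1,2] NP/N  lex  "no"
[2,3] NP/S  lex  "the"
[3,4] N\(NP/S)  lex  "read"
[2,4] N  <  k=3
[1,4] NP  >  k=2
[0,4] S  >  k=1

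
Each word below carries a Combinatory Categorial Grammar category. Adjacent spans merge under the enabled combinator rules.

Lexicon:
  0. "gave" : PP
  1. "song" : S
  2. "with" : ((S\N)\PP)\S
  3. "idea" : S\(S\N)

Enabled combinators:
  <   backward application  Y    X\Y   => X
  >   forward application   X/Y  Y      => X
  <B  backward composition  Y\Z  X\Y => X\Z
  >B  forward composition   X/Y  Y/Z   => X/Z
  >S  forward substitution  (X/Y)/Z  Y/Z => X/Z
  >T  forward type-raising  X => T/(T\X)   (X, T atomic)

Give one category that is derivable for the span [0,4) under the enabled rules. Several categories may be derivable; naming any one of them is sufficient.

[0,4] S   <
  [0,3] S\N   <
    [0,1] "gave" : PP
    [1,3] (S\N)\PP   <
      [1,2] "song" : S
      [2,3] "with" : ((S\N)\PP)\S
  [3,4] "idea" : S\(S\N)

S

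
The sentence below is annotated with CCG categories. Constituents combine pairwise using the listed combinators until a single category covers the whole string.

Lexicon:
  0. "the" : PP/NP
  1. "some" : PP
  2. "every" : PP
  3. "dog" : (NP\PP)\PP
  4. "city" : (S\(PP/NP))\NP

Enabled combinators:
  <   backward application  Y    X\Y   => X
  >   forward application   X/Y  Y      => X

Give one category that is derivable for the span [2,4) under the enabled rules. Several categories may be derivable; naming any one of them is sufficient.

[0,5] S   <
  [0,1] "the" : PP/NP
  [1,5] S\(PP/NP)   <
    [1,4] NP   <
      [1,2] "some" : PP
      [2,4] NP\PP   <
        [2,3] "every" : PP
        [3,4] "dog" : (NP\PP)\PP
    [4,5] "city" : (S\(PP/NP))\NP

NP\PP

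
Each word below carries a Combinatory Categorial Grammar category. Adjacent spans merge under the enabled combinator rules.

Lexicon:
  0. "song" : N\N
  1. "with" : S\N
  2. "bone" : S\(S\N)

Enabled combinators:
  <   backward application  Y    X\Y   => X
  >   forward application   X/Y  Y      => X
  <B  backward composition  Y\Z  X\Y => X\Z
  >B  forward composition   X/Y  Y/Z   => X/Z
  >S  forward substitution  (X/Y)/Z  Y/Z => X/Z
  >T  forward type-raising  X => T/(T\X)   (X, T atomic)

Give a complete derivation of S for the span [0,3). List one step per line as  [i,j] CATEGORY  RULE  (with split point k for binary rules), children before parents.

[0,3] S   <
  [0,2] S\N   <B
    [0,1] "song" : N\N
    [1,2] "with" : S\N
  [2,3] "bone" : S\(S\N)

[0,1] N\N  lex  "song"
[1,2] S\N  lex  "with"
[0,2] S\N  <B  k=1
[2,3] S\(S\N)  lex  "bone"
[0,3] S  <  k=2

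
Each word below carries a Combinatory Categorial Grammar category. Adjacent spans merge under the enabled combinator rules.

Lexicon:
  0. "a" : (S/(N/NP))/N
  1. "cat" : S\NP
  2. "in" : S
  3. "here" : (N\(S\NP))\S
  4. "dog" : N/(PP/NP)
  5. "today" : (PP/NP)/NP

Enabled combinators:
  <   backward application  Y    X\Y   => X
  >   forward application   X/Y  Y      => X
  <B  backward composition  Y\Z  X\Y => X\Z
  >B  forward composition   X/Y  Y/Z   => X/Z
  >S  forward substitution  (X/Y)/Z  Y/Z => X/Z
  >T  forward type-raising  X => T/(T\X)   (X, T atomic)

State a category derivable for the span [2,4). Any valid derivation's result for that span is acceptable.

[0,6] S   >
  [0,4] S/(N/NP)   >
    [0,1] "a" : (S/(N/NP))/N
    [1,4] N   <
      [1,2] "cat" : S\NP
      [2,4] N\(S\NP)   <
        [2,3] "in" : S
        [3,4] "here" : (N\(S\NP))\S
  [4,6] N/NP   >B
    [4,5] "dog" : N/(PP/NP)
    [5,6] "today" : (PP/NP)/NP

N\(S\NP)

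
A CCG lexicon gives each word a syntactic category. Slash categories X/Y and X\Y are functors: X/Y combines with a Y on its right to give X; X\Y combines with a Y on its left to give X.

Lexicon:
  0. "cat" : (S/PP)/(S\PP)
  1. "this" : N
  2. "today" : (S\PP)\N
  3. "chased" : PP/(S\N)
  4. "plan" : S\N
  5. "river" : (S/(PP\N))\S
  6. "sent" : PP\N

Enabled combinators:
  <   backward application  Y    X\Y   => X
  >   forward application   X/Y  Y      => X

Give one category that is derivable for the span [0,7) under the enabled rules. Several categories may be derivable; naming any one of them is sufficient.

S

[0,7] S   >
  [0,6] S/(PP\N)   <
    [0,5] S   >
      [0,3] S/PP   >
        [0,1] "cat" : (S/PP)/(S\PP)
        [1,3] S\PP   <
          [1,2] "this" : N
          [2,3] "today" : (S\PP)\N
      [3,5] PP   >
        [3,4] "chased" : PP/(S\N)
        [4,5] "plan" : S\N
    [5,6] "river" : (S/(PP\N))\S
  [6,7] "sent" : PP\N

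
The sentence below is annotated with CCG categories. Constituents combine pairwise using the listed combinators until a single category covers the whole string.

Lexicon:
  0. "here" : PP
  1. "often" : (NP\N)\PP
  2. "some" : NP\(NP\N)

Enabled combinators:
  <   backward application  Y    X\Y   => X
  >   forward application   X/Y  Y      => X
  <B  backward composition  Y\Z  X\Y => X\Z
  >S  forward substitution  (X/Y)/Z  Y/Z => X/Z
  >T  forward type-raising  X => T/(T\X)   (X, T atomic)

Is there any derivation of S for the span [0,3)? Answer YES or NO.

NO

PP (NP\N)\PP NP\(NP\N)
CKY chart[0,3] = {N/(N\NP), NP, NP/(NP\NP), PP/(PP\NP), S/(S\NP)}; S ∉ chart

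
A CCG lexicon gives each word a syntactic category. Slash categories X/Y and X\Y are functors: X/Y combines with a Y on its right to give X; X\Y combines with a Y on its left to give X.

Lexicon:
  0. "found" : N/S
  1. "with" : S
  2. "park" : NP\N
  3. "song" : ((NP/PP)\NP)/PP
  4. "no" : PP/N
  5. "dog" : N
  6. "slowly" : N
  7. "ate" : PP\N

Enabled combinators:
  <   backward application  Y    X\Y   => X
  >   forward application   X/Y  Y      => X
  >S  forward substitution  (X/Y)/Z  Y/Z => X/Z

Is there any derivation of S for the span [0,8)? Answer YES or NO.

NO

N/S S NP\N ((NP/PP)\NP)/PP PP/N N N PP\N
CKY chart[0,8] = {NP}; S ∉ chart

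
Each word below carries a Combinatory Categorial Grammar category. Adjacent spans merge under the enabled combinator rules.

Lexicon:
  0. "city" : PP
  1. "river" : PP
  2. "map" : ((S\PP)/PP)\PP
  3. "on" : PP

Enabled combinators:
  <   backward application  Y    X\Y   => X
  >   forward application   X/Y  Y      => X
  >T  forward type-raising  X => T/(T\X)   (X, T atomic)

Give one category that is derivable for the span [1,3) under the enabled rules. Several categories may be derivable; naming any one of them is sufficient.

[0,4] S   <
  [0,1] "city" : PP
  [1,4] S\PP   >
    [1,3] (S\PP)/PP   <
      [1,2] "river" : PP
      [2,3] "map" : ((S\PP)/PP)\PP
    [3,4] "on" : PP

(S\PP)/PP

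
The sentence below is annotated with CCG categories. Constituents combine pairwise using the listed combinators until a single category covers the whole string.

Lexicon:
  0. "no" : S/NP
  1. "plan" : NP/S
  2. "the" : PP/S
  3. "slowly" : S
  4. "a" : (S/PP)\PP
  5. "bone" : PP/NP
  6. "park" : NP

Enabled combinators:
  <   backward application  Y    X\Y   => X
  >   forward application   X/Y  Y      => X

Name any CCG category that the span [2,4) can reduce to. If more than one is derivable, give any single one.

PP

[0,7] S   >
  [0,1] "no" : S/NP
  [1,7] NP   >
    [1,2] "plan" : NP/S
    [2,7] S   >
      [2,5] S/PP   <
        [2,4] PP   >
          [2,3] "the" : PP/S
          [3,4] "slowly" : S
        [4,5] "a" : (S/PP)\PP
      [5,7] PP   >
        [5,6] "bone" : PP/NP
        [6,7] "park" : NP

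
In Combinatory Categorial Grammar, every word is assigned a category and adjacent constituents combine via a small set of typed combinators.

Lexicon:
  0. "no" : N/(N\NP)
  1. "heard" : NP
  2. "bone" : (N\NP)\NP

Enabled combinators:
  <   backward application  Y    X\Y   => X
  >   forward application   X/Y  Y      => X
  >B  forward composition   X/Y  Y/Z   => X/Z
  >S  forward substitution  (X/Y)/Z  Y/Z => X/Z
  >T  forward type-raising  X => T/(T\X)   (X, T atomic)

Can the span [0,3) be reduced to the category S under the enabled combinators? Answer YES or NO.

NO

N/(N\NP) NP (N\NP)\NP
CKY chart[0,3] = {N, N/(N\N), NP/(NP\N), PP/(PP\N), S/(S\N)}; S ∉ chart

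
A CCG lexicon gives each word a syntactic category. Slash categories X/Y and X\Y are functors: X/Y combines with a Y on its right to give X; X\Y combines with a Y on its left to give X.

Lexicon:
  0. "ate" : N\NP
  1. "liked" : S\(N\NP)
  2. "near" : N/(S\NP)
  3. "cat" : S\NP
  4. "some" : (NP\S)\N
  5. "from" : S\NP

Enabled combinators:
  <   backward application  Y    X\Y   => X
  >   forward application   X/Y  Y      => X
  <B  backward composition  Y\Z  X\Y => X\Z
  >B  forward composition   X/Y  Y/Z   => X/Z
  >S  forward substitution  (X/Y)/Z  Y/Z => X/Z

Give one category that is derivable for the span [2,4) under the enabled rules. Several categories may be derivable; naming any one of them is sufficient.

[0,6] S   <
  [0,5] NP   <
    [0,2] S   <
      [0,1] "ate" : N\NP
      [1,2] "liked" : S\(N\NP)
    [2,5] NP\S   <
      [2,4] N   >
        [2,3] "near" : N/(S\NP)
        [3,4] "cat" : S\NP
      [4,5] "some" : (NP\S)\N
  [5,6] "from" : S\NP

N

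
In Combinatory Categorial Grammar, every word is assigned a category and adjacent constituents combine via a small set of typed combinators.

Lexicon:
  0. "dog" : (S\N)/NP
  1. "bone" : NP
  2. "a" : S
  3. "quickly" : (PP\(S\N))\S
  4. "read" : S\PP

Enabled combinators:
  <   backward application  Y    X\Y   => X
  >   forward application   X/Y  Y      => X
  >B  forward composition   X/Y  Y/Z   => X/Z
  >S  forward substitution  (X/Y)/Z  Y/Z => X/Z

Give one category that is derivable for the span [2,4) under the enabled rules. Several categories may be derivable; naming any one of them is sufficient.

[0,5] S   <
  [0,4] PP   <
    [0,2] S\N   >
      [0,1] "dog" : (S\N)/NP
      [1,2] "bone" : NP
    [2,4] PP\(S\N)   <
      [2,3] "a" : S
      [3,4] "quickly" : (PP\(S\N))\S
  [4,5] "read" : S\PP

PP\(S\N)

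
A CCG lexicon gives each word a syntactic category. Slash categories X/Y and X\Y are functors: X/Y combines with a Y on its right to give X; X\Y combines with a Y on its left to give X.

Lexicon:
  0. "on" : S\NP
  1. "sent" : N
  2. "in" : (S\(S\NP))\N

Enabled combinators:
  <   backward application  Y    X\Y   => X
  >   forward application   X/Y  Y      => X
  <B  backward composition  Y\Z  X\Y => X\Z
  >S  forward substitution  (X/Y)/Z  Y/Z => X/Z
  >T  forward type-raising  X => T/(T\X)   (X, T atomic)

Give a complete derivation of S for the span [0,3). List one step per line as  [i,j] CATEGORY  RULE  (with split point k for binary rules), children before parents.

[0,3] S   <
  [0,1] "on" : S\NP
  [1,3] S\(S\NP)   <
    [1,2] "sent" : N
    [2,3] "in" : (S\(S\NP))\N

[0,1] S\NP  lex  "on"
[1,2] N  lex  "sent"
[2,3] (S\(S\NP))\N  lex  "in"
[1,3] S\(S\NP)  <  k=2
[0,3] S  <  k=1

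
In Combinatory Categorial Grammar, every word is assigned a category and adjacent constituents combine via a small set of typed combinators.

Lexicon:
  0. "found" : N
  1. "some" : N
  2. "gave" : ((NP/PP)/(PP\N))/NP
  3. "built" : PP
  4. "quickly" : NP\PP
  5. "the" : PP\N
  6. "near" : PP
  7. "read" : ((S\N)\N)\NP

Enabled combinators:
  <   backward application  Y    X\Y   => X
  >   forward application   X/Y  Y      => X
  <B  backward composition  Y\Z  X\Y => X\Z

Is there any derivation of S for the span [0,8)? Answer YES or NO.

YES

[0,8] S   <
  [0,1] "found" : N
  [1,8] S\N   <
    [1,2] "some" : N
    [2,8] (S\N)\N   <
      [2,7] NP   >
        [2,6] NP/PP   >
          [2,5] (NP/PP)/(PP\N)   >
            [2,3] "gave" : ((NP/PP)/(PP\N))/NP
            [3,5] NP   <
              [3,4] "built" : PP
              [4,5] "quickly" : NP\PP
          [5,6] "the" : PP\N
        [6,7] "near" : PP
      [7,8] "read" : ((S\N)\N)\NP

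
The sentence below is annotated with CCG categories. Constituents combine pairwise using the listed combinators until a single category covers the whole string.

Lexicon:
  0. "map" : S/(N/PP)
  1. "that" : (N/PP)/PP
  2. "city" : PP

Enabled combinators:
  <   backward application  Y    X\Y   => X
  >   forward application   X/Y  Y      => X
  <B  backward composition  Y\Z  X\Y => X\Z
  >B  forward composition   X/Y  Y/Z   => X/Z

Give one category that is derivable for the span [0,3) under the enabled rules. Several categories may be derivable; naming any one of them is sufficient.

S

[0,3] S   >
  [0,1] "map" : S/(N/PP)
  [1,3] N/PP   >
    [1,2] "that" : (N/PP)/PP
    [2,3] "city" : PP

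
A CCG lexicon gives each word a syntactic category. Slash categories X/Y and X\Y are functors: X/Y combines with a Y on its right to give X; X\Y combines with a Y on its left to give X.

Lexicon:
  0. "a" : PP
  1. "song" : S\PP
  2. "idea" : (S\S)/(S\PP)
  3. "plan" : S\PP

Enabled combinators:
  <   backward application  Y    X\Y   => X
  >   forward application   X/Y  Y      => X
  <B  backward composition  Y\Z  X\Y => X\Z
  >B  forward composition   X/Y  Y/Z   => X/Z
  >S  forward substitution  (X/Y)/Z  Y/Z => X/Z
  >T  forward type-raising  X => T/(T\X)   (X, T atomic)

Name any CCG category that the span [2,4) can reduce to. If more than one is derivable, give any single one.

S\S

[0,4] S   <
  [0,1] "a" : PP
  [1,4] S\PP   <B
    [1,2] "song" : S\PP
    [2,4] S\S   >
      [2,3] "idea" : (S\S)/(S\PP)
      [3,4] "plan" : S\PP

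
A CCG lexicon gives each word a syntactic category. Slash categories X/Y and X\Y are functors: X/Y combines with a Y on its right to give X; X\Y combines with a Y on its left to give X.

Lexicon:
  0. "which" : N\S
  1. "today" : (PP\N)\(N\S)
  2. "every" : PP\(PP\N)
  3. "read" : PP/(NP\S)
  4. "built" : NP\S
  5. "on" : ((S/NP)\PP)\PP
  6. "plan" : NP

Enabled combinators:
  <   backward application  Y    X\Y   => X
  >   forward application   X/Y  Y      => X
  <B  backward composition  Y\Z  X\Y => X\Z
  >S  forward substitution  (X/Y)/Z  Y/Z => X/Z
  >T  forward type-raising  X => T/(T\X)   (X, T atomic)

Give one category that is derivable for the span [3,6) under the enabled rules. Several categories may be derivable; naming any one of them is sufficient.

[0,7] S   >
  [0,6] S/NP   <
    [0,3] PP   <
      [0,2] PP\N   <
        [0,1] "which" : N\S
        [1,2] "today" : (PP\N)\(N\S)
      [2,3] "every" : PP\(PP\N)
    [3,6] (S/NP)\PP   <
      [3,5] PP   >
        [3,4] "read" : PP/(NP\S)
        [4,5] "built" : NP\S
      [5,6] "on" : ((S/NP)\PP)\PP
  [6,7] "plan" : NP

(S/NP)\PP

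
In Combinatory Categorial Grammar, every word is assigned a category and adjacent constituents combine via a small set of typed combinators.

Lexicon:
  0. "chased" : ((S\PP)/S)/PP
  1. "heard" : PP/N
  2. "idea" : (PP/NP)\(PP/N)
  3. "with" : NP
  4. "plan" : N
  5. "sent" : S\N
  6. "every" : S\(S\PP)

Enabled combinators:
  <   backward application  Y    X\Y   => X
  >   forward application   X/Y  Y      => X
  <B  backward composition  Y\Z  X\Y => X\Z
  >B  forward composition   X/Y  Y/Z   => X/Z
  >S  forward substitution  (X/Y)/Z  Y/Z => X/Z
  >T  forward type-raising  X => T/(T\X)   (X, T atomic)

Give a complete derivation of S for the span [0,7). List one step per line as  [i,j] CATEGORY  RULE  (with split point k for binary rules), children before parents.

[0,7] S   <
  [0,6] S\PP   >
    [0,4] (S\PP)/S   >
      [0,1] "chased" : ((S\PP)/S)/PP
      [1,4] PP   >
        [1,3] PP/NP   <
          [1,2] "heard" : PP/N
          [2,3] "idea" : (PP/NP)\(PP/N)
        [3,4] "with" : NP
    [4,6] S   >
      [4,5] S/(S\N)   >T
        [4,5] "plan" : N
      [5,6] "sent" : S\N
  [6,7] "every" : S\(S\PP)

[0,1] ((S\PP)/S)/PP  lex  "chased"
[1,2] PP/N  lex  "heard"
[2,3] (PP/NP)\(PP/N)  lex  "idea"
[1,3] PP/NP  <  k=2
[3,4] NP  lex  "with"
[1,4] PP  >  k=3
[0,4] (S\PP)/S  >  k=1
[4,5] N  lex  "plan"
[4,5] S/(S\N)  >T
[5,6] S\N  lex  "sent"
[4,6] S  >  k=5
[0,6] S\PP  >  k=4
[6,7] S\(S\PP)  lex  "every"
[0,7] S  <  k=6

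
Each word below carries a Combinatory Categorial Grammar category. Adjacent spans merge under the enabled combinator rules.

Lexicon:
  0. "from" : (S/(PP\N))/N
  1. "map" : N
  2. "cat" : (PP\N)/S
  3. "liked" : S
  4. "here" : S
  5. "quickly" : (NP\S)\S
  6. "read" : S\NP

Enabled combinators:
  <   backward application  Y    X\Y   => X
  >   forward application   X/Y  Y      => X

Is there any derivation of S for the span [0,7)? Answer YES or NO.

YES

[0,7] S   >
  [0,2] S/(PP\N)   >
    [0,1] "from" : (S/(PP\N))/N
    [1,2] "map" : N
  [2,7] PP\N   >
    [2,3] "cat" : (PP\N)/S
    [3,7] S   <
      [3,6] NP   <
        [3,4] "liked" : S
        [4,6] NP\S   <
          [4,5] "here" : S
          [5,6] "quickly" : (NP\S)\S
      [6,7] "read" : S\NP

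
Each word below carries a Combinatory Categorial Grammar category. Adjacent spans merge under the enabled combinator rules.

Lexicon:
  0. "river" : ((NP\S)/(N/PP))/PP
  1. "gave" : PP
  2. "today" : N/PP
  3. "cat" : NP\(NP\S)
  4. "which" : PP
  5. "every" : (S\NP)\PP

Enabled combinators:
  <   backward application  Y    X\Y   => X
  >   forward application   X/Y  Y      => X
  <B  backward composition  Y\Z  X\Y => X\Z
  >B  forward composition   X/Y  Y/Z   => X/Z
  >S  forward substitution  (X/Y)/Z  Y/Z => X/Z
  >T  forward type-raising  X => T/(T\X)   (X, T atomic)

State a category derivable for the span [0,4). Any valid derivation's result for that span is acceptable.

[0,6] S   <
  [0,4] NP   <
    [0,3] NP\S   >
      [0,2] (NP\S)/(N/PP)   >
        [0,1] "river" : ((NP\S)/(N/PP))/PP
        [1,2] "gave" : PP
      [2,3] "today" : N/PP
    [3,4] "cat" : NP\(NP\S)
  [4,6] S\NP   <
    [4,5] "which" : PP
    [5,6] "every" : (S\NP)\PP

NP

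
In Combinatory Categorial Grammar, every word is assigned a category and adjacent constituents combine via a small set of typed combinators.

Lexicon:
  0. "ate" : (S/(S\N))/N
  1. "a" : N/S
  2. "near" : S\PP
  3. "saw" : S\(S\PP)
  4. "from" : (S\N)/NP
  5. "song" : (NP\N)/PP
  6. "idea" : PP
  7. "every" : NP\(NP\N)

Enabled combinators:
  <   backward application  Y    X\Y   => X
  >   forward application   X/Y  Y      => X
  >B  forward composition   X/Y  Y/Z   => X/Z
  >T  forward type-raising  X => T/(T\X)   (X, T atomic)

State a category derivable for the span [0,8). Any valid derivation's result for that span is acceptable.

S

[0,8] S   >
  [0,4] S/(S\N)   >
    [0,1] "ate" : (S/(S\N))/N
    [1,4] N   >
      [1,2] "a" : N/S
      [2,4] S   <
        [2,3] "near" : S\PP
        [3,4] "saw" : S\(S\PP)
  [4,8] S\N   >
    [4,5] "from" : (S\N)/NP
    [5,8] NP   <
      [5,7] NP\N   >
        [5,6] "song" : (NP\N)/PP
        [6,7] "idea" : PP
      [7,8] "every" : NP\(NP\N)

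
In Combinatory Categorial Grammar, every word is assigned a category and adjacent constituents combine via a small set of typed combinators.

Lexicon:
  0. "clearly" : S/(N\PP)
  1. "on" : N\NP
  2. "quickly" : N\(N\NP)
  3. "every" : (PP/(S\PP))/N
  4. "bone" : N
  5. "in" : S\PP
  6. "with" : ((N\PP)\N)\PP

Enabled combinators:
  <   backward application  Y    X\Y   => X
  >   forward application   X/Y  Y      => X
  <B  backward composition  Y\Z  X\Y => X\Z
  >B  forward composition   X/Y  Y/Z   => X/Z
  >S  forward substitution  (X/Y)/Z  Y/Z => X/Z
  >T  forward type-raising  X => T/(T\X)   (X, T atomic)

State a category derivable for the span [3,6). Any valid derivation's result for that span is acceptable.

[0,7] S   >
  [0,1] "clearly" : S/(N\PP)
  [1,7] N\PP   <
    [1,3] N   <
      [1,2] "on" : N\NP
      [2,3] "quickly" : N\(N\NP)
    [3,7] (N\PP)\N   <
      [3,6] PP   >
        [3,5] PP/(S\PP)   >
          [3,4] "every" : (PP/(S\PP))/N
          [4,5] "bone" : N
        [5,6] "in" : S\PP
      [6,7] "with" : ((N\PP)\N)\PP

PP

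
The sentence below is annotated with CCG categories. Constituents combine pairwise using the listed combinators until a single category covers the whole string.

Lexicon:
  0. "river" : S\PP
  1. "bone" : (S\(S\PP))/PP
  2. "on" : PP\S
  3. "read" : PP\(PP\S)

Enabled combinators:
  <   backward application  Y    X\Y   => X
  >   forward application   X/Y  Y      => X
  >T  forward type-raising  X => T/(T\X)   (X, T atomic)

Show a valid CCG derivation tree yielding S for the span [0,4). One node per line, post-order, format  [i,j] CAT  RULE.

[0,4] S   <
  [0,1] "river" : S\PP
  [1,4] S\(S\PP)   >
    [1,2] "bone" : (S\(S\PP))/PP
    [2,4] PP   <
      [2,3] "on" : PP\S
      [3,4] "read" : PP\(PP\S)

[0,1] S\PP  lex  "river"
[1,2] (S\(S\PP))/PP  lex  "bone"
[2,3] PP\S  lex  "on"
[3,4] PP\(PP\S)  lex  "read"
[2,4] PP  <  k=3
[1,4] S\(S\PP)  >  k=2
[0,4] S  <  k=1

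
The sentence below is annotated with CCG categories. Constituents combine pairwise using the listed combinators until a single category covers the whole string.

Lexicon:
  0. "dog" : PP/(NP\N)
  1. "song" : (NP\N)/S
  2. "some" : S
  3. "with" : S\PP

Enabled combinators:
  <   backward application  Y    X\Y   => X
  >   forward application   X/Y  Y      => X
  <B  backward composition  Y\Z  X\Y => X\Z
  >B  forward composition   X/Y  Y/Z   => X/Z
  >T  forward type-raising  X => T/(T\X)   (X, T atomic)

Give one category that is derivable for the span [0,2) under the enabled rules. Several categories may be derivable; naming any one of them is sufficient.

[0,4] S   <
  [0,3] PP   >
    [0,2] PP/S   >B
      [0,1] "dog" : PP/(NP\N)
      [1,2] "song" : (NP\N)/S
    [2,3] "some" : S
  [3,4] "with" : S\PP

PP/S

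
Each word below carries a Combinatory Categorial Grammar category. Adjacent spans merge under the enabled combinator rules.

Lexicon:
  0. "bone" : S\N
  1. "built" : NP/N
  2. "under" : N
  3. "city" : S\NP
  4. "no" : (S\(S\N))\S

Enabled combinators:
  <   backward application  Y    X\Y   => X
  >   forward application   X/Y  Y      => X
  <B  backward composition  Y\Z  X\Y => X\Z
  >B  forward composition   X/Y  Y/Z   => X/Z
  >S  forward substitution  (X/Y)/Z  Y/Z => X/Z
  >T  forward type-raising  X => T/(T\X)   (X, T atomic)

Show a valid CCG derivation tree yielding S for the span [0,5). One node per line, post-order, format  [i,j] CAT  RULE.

[0,5] S   <
  [0,1] "bone" : S\N
  [1,5] S\(S\N)   <
    [1,4] S   <
      [1,3] NP   >
        [1,2] "built" : NP/N
        [2,3] "under" : N
      [3,4] "city" : S\NP
    [4,5] "no" : (S\(S\N))\S

[0,1] S\N  lex  "bone"
[1,2] NP/N  lex  "built"
[2,3] N  lex  "under"
[1,3] NP  >  k=2
[3,4] S\NP  lex  "city"
[1,4] S  <  k=3
[4,5] (S\(S\N))\S  lex  "no"
[1,5] S\(S\N)  <  k=4
[0,5] S  <  k=1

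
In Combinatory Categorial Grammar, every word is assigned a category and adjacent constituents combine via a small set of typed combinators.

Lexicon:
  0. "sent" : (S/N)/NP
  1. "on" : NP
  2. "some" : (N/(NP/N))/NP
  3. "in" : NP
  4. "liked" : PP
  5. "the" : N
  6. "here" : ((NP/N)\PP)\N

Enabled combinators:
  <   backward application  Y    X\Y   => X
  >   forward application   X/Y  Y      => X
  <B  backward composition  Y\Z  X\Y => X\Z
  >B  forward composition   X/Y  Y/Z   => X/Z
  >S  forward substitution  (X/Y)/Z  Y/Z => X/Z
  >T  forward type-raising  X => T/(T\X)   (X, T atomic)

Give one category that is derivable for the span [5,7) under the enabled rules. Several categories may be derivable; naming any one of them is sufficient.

(NP/N)\PP

[0,7] S   >
  [0,2] S/N   >
    [0,1] "sent" : (S/N)/NP
    [1,2] "on" : NP
  [2,7] N   >
    [2,4] N/(NP/N)   >
      [2,3] "some" : (N/(NP/N))/NP
      [3,4] "in" : NP
    [4,7] NP/N   <
      [4,5] "liked" : PP
      [5,7] (NP/N)\PP   <
        [5,6] "the" : N
        [6,7] "here" : ((NP/N)\PP)\N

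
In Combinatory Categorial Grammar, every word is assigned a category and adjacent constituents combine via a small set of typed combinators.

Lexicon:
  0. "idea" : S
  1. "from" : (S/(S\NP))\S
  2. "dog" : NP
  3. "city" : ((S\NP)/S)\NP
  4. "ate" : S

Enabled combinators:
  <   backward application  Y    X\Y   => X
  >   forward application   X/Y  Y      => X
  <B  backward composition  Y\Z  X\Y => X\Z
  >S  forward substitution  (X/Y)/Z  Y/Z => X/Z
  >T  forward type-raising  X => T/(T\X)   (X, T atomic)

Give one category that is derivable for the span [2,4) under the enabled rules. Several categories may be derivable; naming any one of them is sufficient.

(S\NP)/S

[0,5] S   >
  [0,2] S/(S\NP)   <
    [0,1] "idea" : S
    [1,2] "from" : (S/(S\NP))\S
  [2,5] S\NP   >
    [2,4] (S\NP)/S   <
      [2,3] "dog" : NP
      [3,4] "city" : ((S\NP)/S)\NP
    [4,5] "ate" : S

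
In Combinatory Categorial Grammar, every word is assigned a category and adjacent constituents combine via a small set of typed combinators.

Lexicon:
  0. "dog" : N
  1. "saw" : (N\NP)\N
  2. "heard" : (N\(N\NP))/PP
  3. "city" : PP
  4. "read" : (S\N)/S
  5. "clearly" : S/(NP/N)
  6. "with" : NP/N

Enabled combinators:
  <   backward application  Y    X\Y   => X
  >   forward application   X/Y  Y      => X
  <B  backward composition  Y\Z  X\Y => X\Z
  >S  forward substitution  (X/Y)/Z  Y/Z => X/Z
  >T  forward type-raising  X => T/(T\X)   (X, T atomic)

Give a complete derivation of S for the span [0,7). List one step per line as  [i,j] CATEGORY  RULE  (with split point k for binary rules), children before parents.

[0,7] S   <
  [0,4] N   <
    [0,2] N\NP   <
      [0,1] "dog" : N
      [1,2] "saw" : (N\NP)\N
    [2,4] N\(N\NP)   >
      [2,3] "heard" : (N\(N\NP))/PP
      [3,4] "city" : PP
  [4,7] S\N   >
    [4,5] "read" : (S\N)/S
    [5,7] S   >
      [5,6] "clearly" : S/(NP/N)
      [6,7] "with" : NP/N

[0,1] N  lex  "dog"
[1,2] (N\NP)\N  lex  "saw"
[0,2] N\NP  <  k=1
[2,3] (N\(N\NP))/PP  lex  "heard"
[3,4] PP  lex  "city"
[2,4] N\(N\NP)  >  k=3
[0,4] N  <  k=2
[4,5] (S\N)/S  lex  "read"
[5,6] S/(NP/N)  lex  "clearly"
[6,7] NP/N  lex  "with"
[5,7] S  >  k=6
[4,7] S\N  >  k=5
[0,7] S  <  k=4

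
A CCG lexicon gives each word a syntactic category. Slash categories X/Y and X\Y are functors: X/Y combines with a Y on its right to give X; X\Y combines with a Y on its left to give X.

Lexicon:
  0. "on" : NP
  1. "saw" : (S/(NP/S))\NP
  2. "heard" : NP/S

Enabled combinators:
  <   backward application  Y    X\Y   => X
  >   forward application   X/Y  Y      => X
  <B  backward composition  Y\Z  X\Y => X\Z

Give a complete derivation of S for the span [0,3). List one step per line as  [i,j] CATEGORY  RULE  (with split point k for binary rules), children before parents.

[0,1] NP  lex  "on"
[1,2] (S/(NP/S))\NP  lex  "saw"
[0,2] S/(NP/S)  <  k=1
[2,3] NP/S  lex  "heard"
[0,3] S  >  k=2

[0,3] S   >
  [0,2] S/(NP/S)   <
    [0,1] "on" : NP
    [1,2] "saw" : (S/(NP/S))\NP
  [2,3] "heard" : NP/S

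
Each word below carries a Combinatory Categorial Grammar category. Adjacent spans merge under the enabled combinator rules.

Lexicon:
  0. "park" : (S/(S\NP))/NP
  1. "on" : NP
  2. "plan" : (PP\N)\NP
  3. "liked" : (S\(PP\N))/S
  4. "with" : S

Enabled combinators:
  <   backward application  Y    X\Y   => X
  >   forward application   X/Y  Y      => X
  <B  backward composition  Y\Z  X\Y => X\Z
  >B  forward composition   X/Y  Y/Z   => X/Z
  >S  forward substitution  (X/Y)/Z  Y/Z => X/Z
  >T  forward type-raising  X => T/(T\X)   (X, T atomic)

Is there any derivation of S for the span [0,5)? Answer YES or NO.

YES

[0,5] S   >
  [0,2] S/(S\NP)   >
    [0,1] "park" : (S/(S\NP))/NP
    [1,2] "on" : NP
  [2,5] S\NP   <B
    [2,3] "plan" : (PP\N)\NP
    [3,5] S\(PP\N)   >
      [3,4] "liked" : (S\(PP\N))/S
      [4,5] "with" : S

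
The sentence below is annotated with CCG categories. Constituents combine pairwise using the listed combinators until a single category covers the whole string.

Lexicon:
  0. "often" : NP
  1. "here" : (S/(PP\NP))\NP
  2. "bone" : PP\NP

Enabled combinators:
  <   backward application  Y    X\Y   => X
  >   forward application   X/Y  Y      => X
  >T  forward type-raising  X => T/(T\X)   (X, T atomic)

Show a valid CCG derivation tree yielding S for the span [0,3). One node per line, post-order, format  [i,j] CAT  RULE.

[0,3] S   >
  [0,2] S/(PP\NP)   <
    [0,1] "often" : NP
    [1,2] "here" : (S/(PP\NP))\NP
  [2,3] "bone" : PP\NP

[0,1] NP  lex  "often"
[1,2] (S/(PP\NP))\NP  lex  "here"
[0,2] S/(PP\NP)  <  k=1
[2,3] PP\NP  lex  "bone"
[0,3] S  >  k=2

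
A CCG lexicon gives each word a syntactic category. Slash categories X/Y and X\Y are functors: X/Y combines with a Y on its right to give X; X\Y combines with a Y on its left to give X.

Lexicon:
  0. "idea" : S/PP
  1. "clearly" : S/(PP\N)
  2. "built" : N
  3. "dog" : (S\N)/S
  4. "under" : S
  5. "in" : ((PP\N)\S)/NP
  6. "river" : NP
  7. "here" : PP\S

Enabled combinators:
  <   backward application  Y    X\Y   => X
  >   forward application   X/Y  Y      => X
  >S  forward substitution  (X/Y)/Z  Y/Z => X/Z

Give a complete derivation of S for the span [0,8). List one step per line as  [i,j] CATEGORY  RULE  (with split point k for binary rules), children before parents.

[0,1] S/PP  lex  "idea"
[1,2] S/(PP\N)  lex  "clearly"
[2,3] N  lex  "built"
[3,4] (S\N)/S  lex  "dog"
[4,5] S  lex  "under"
[3,5] S\N  >  k=4
[2,5] S  <  k=3
[5,6] ((PP\N)\S)/NP  lex  "in"
[6,7] NP  lex  "river"
[5,7] (PP\N)\S  >  k=6
[2,7] PP\N  <  k=5
[1,7] S  >  k=2
[7,8] PP\S  lex  "here"
[1,8] PP  <  k=7
[0,8] S  >  k=1

[0,8] S   >
  [0,1] "idea" : S/PP
  [1,8] PP   <
    [1,7] S   >
      [1,2] "clearly" : S/(PP\N)
      [2,7] PP\N   <
        [2,5] S   <
          [2,3] "built" : N
          [3,5] S\N   >
            [3,4] "dog" : (S\N)/S
            [4,5] "under" : S
        [5,7] (PP\N)\S   >
          [5,6] "in" : ((PP\N)\S)/NP
          [6,7] "river" : NP
    [7,8] "here" : PP\S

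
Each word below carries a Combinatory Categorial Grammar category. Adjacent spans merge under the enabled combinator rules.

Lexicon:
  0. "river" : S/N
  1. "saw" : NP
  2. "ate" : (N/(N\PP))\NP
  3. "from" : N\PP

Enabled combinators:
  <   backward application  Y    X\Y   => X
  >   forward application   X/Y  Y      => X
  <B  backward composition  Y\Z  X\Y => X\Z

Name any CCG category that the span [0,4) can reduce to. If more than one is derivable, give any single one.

S

[0,4] S   >
  [0,1] "river" : S/N
  [1,4] N   >
    [1,3] N/(N\PP)   <
      [1,2] "saw" : NP
      [2,3] "ate" : (N/(N\PP))\NP
    [3,4] "from" : N\PP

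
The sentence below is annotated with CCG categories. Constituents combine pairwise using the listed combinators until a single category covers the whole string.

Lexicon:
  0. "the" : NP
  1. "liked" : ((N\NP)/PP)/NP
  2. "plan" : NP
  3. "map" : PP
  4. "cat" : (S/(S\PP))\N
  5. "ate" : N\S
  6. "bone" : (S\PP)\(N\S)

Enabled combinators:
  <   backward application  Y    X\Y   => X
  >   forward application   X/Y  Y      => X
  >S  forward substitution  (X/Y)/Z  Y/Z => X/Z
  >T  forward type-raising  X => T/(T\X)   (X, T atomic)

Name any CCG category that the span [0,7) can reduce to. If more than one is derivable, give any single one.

[0,7] S   >
  [0,5] S/(S\PP)   <
    [0,4] N   <
      [0,1] "the" : NP
      [1,4] N\NP   >
        [1,3] (N\NP)/PP   >
          [1,2] "liked" : ((N\NP)/PP)/NP
          [2,3] "plan" : NP
        [3,4] "map" : PP
    [4,5] "cat" : (S/(S\PP))\N
  [5,7] S\PP   <
    [5,6] "ate" : N\S
    [6,7] "bone" : (S\PP)\(N\S)

S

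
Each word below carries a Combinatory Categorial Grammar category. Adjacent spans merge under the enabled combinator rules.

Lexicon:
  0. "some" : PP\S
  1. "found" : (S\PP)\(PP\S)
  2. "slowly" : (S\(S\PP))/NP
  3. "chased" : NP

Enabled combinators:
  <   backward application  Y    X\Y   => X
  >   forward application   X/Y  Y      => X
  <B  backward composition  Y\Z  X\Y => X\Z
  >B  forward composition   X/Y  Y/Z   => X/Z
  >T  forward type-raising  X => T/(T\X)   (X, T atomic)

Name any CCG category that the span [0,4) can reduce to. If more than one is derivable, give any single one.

S

[0,4] S   <
  [0,2] S\PP   <
    [0,1] "some" : PP\S
    [1,2] "found" : (S\PP)\(PP\S)
  [2,4] S\(S\PP)   >
    [2,3] "slowly" : (S\(S\PP))/NP
    [3,4] "chased" : NP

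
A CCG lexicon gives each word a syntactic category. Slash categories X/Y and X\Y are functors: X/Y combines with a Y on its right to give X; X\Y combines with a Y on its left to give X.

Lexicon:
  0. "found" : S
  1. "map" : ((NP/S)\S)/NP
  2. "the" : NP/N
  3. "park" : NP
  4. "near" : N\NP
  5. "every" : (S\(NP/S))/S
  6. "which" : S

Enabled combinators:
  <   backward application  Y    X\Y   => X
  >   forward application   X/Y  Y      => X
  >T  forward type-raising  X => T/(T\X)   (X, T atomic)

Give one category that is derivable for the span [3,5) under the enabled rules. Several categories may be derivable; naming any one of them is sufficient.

[0,7] S   <
  [0,5] NP/S   <
    [0,1] "found" : S
    [1,5] (NP/S)\S   >
      [1,2] "map" : ((NP/S)\S)/NP
      [2,5] NP   >
        [2,3] "the" : NP/N
        [3,5] N   <
          [3,4] "park" : NP
          [4,5] "near" : N\NP
  [5,7] S\(NP/S)   >
    [5,6] "every" : (S\(NP/S))/S
    [6,7] "which" : S

N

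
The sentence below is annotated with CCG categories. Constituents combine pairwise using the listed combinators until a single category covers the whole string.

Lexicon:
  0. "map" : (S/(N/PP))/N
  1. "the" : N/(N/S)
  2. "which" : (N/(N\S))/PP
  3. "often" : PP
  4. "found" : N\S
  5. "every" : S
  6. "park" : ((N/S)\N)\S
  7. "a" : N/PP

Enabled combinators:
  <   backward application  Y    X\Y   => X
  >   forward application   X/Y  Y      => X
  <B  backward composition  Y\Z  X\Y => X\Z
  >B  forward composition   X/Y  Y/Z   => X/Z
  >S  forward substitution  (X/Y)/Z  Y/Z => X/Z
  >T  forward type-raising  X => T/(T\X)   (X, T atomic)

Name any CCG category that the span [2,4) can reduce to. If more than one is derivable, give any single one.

N/(N\S)

[0,8] S   >
  [0,7] S/(N/PP)   >
    [0,1] "map" : (S/(N/PP))/N
    [1,7] N   >
      [1,2] "the" : N/(N/S)
      [2,7] N/S   <
        [2,5] N   >
          [2,4] N/(N\S)   >
            [2,3] "which" : (N/(N\S))/PP
            [3,4] "often" : PP
          [4,5] "found" : N\S
        [5,7] (N/S)\N   <
          [5,6] "every" : S
          [6,7] "park" : ((N/S)\N)\S
  [7,8] "a" : N/PP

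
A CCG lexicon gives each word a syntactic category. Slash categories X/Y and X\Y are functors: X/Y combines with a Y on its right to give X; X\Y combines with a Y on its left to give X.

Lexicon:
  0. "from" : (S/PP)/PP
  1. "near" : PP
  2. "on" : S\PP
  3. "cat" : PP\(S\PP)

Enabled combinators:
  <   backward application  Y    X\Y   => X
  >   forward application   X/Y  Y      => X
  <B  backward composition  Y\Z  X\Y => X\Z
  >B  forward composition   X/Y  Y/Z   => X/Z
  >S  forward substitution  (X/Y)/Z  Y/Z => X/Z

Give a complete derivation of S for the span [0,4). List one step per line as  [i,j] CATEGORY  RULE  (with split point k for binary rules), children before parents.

[0,4] S   >
  [0,2] S/PP   >
    [0,1] "from" : (S/PP)/PP
    [1,2] "near" : PP
  [2,4] PP   <
    [2,3] "on" : S\PP
    [3,4] "cat" : PP\(S\PP)

[0,1] (S/PP)/PP  lex  "from"
[1,2] PP  lex  "near"
[0,2] S/PP  >  k=1
[2,3] S\PP  lex  "on"
[3,4] PP\(S\PP)  lex  "cat"
[2,4] PP  <  k=3
[0,4] S  >  k=2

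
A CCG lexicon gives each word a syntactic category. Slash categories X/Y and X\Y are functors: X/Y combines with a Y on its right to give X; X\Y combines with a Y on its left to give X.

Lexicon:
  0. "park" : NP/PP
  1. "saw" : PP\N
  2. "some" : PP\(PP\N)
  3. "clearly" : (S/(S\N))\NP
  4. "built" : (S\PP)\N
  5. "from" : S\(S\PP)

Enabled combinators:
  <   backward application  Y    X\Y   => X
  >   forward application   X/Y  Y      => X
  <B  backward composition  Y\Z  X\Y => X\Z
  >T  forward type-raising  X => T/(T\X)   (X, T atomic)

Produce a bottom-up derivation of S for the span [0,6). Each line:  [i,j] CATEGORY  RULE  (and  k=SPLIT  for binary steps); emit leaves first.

[0,6] S   >
  [0,4] S/(S\N)   <
    [0,3] NP   >
      [0,1] "park" : NP/PP
      [1,3] PP   <
        [1,2] "saw" : PP\N
        [2,3] "some" : PP\(PP\N)
    [3,4] "clearly" : (S/(S\N))\NP
  [4,6] S\N   <B
    [4,5] "built" : (S\PP)\N
    [5,6] "from" : S\(S\PP)

[0,1] NP/PP  lex  "park"
[1,2] PP\N  lex  "saw"
[2,3] PP\(PP\N)  lex  "some"
[1,3] PP  <  k=2
[0,3] NP  >  k=1
[3,4] (S/(S\N))\NP  lex  "clearly"
[0,4] S/(S\N)  <  k=3
[4,5] (S\PP)\N  lex  "built"
[5,6] S\(S\PP)  lex  "from"
[4,6] S\N  <B  k=5
[0,6] S  >  k=4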